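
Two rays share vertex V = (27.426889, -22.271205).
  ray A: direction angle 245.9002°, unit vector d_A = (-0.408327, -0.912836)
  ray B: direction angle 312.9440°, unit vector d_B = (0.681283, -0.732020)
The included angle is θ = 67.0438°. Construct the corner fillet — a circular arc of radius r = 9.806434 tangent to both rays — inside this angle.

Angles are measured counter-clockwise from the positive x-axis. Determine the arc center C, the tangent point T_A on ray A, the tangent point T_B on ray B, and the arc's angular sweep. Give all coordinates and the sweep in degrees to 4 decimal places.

center=(30.3338,-39.7887) T_A=(21.3822,-35.7845) T_B=(37.5123,-33.1077) sweep=112.9562

bisector direction at 279.4221° = (0.163706,-0.986509)
center distance |VC| = r/sin(θ/2) = 9.806434/sin(33.5219°) = 17.757054
C = V + |VC|·bis = (30.3338,-39.7887)
T_A = V + ((C−V)·d_A)·d_A = V + 14.8036·d_A = (21.3822,-35.7845)
T_B = V + ((C−V)·d_B)·d_B = V + 14.8036·d_B = (37.5123,-33.1077)
sweep = 180° − θ = 112.9562°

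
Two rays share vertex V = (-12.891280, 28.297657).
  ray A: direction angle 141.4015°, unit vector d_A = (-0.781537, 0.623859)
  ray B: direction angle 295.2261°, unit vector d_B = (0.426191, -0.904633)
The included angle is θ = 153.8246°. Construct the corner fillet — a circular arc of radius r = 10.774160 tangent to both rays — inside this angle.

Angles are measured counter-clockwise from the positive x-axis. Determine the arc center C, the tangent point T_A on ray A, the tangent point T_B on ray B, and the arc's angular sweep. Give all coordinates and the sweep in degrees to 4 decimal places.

bisector direction at 218.3138° = (-0.784627,-0.619968)
center distance |VC| = r/sin(θ/2) = 10.774160/sin(76.9123°) = 11.061487
C = V + |VC|·bis = (-21.5704,21.4399)
T_A = V + ((C−V)·d_A)·d_A = V + 2.5048·d_A = (-14.8489,29.8603)
T_B = V + ((C−V)·d_B)·d_B = V + 2.5048·d_B = (-11.8238,26.0317)
sweep = 180° − θ = 26.1754°

center=(-21.5704,21.4399) T_A=(-14.8489,29.8603) T_B=(-11.8238,26.0317) sweep=26.1754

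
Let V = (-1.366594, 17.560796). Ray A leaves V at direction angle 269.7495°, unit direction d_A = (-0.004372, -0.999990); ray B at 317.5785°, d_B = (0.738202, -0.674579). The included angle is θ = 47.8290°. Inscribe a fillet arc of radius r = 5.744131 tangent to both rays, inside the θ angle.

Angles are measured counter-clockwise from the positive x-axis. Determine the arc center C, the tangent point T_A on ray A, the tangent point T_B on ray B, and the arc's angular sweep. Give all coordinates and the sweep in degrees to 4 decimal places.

center=(4.3208,4.5823) T_A=(-1.4232,4.6074) T_B=(8.1957,8.8226) sweep=132.1710

bisector direction at 293.6640° = (0.401372,-0.915915)
center distance |VC| = r/sin(θ/2) = 5.744131/sin(23.9145°) = 14.169991
C = V + |VC|·bis = (4.3208,4.5823)
T_A = V + ((C−V)·d_A)·d_A = V + 12.9535·d_A = (-1.4232,4.6074)
T_B = V + ((C−V)·d_B)·d_B = V + 12.9535·d_B = (8.1957,8.8226)
sweep = 180° − θ = 132.1710°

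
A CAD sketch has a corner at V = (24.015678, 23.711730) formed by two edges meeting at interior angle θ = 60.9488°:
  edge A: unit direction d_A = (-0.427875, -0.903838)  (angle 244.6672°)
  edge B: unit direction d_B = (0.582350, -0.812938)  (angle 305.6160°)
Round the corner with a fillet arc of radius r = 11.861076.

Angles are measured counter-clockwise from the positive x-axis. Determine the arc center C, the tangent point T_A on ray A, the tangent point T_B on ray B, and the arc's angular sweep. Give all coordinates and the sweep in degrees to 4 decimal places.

bisector direction at 275.1416° = (0.089617,-0.995976)
center distance |VC| = r/sin(θ/2) = 11.861076/sin(30.4744°) = 23.387554
C = V + |VC|·bis = (26.1116,0.4183)
T_A = V + ((C−V)·d_A)·d_A = V + 20.1567·d_A = (15.3911,5.4933)
T_B = V + ((C−V)·d_B)·d_B = V + 20.1567·d_B = (35.7539,7.3256)
sweep = 180° − θ = 119.0512°

center=(26.1116,0.4183) T_A=(15.3911,5.4933) T_B=(35.7539,7.3256) sweep=119.0512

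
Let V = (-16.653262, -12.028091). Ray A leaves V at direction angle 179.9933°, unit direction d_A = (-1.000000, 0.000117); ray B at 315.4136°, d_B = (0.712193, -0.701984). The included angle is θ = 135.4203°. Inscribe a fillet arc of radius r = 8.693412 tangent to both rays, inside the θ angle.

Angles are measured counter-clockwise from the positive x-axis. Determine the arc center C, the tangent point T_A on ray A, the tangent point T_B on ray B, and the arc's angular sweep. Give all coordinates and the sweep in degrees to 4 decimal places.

center=(-20.2179,-20.7211) T_A=(-20.2169,-12.0277) T_B=(-14.1153,-14.5297) sweep=44.5797

bisector direction at 247.7035° = (-0.379400,-0.925233)
center distance |VC| = r/sin(θ/2) = 8.693412/sin(67.7101°) = 9.395470
C = V + |VC|·bis = (-20.2179,-20.7211)
T_A = V + ((C−V)·d_A)·d_A = V + 3.5636·d_A = (-20.2169,-12.0277)
T_B = V + ((C−V)·d_B)·d_B = V + 3.5636·d_B = (-14.1153,-14.5297)
sweep = 180° − θ = 44.5797°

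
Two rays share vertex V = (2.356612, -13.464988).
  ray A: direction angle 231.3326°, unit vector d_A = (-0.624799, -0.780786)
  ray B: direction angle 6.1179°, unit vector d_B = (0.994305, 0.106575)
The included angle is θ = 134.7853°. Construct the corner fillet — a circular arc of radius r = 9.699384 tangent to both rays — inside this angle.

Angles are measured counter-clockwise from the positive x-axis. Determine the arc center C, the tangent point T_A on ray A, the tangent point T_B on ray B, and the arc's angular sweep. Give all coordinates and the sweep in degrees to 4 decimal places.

center=(7.4062,-22.6787) T_A=(-0.1669,-16.6185) T_B=(6.3725,-13.0345) sweep=45.2147

bisector direction at 298.7253° = (0.480610,-0.876934)
center distance |VC| = r/sin(θ/2) = 9.699384/sin(67.3927°) = 10.506710
C = V + |VC|·bis = (7.4062,-22.6787)
T_A = V + ((C−V)·d_A)·d_A = V + 4.0389·d_A = (-0.1669,-16.6185)
T_B = V + ((C−V)·d_B)·d_B = V + 4.0389·d_B = (6.3725,-13.0345)
sweep = 180° − θ = 45.2147°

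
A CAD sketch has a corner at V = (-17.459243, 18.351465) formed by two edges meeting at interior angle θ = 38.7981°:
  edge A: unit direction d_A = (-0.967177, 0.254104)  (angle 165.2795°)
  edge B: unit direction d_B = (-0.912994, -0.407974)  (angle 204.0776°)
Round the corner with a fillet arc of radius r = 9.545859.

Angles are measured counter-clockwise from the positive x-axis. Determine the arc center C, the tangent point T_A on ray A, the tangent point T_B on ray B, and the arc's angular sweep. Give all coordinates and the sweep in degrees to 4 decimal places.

center=(-46.1035,16.0073) T_A=(-43.6778,25.2398) T_B=(-42.2090,7.2920) sweep=141.2019

bisector direction at 184.6786° = (-0.996668,-0.081565)
center distance |VC| = r/sin(θ/2) = 9.545859/sin(19.3990°) = 28.739993
C = V + |VC|·bis = (-46.1035,16.0073)
T_A = V + ((C−V)·d_A)·d_A = V + 27.1084·d_A = (-43.6778,25.2398)
T_B = V + ((C−V)·d_B)·d_B = V + 27.1084·d_B = (-42.2090,7.2920)
sweep = 180° − θ = 141.2019°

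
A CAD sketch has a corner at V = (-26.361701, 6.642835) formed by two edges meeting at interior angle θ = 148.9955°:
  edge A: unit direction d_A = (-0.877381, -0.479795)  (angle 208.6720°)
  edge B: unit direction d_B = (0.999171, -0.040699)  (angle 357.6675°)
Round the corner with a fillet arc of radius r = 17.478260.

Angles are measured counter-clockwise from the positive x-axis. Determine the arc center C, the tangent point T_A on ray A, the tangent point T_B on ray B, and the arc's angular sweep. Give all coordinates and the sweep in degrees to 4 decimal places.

center=(-22.2292,-11.0182) T_A=(-30.6151,4.3168) T_B=(-21.5178,6.4455) sweep=31.0045

bisector direction at 283.1697° = (0.227837,-0.973699)
center distance |VC| = r/sin(θ/2) = 17.478260/sin(74.4977°) = 18.138126
C = V + |VC|·bis = (-22.2292,-11.0182)
T_A = V + ((C−V)·d_A)·d_A = V + 4.8479·d_A = (-30.6151,4.3168)
T_B = V + ((C−V)·d_B)·d_B = V + 4.8479·d_B = (-21.5178,6.4455)
sweep = 180° − θ = 31.0045°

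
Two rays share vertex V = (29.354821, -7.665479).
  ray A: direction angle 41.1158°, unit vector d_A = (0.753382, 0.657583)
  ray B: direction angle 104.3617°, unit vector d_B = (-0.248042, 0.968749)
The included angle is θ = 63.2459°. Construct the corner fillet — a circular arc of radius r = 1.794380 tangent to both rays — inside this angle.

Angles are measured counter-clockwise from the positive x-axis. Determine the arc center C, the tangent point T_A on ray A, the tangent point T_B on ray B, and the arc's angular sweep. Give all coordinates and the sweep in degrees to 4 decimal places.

bisector direction at 72.7387° = (0.296729,0.954962)
center distance |VC| = r/sin(θ/2) = 1.794380/sin(31.6229°) = 3.422254
C = V + |VC|·bis = (30.3703,-4.3974)
T_A = V + ((C−V)·d_A)·d_A = V + 2.9141·d_A = (31.5503,-5.7492)
T_B = V + ((C−V)·d_B)·d_B = V + 2.9141·d_B = (28.6320,-4.8424)
sweep = 180° − θ = 116.7541°

center=(30.3703,-4.3974) T_A=(31.5503,-5.7492) T_B=(28.6320,-4.8424) sweep=116.7541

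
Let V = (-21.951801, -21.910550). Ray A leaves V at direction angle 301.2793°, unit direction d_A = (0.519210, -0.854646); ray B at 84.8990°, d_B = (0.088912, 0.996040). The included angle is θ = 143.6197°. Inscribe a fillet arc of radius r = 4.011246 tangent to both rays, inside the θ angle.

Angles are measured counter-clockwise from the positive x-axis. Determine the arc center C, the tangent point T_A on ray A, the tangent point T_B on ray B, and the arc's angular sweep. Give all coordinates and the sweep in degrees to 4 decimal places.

bisector direction at 13.0892° = (0.974019,0.226467)
center distance |VC| = r/sin(θ/2) = 4.011246/sin(71.8098°) = 4.222250
C = V + |VC|·bis = (-17.8392,-20.9544)
T_A = V + ((C−V)·d_A)·d_A = V + 1.3181·d_A = (-21.2674,-23.0370)
T_B = V + ((C−V)·d_B)·d_B = V + 1.3181·d_B = (-21.8346,-20.5977)
sweep = 180° − θ = 36.3803°

center=(-17.8392,-20.9544) T_A=(-21.2674,-23.0370) T_B=(-21.8346,-20.5977) sweep=36.3803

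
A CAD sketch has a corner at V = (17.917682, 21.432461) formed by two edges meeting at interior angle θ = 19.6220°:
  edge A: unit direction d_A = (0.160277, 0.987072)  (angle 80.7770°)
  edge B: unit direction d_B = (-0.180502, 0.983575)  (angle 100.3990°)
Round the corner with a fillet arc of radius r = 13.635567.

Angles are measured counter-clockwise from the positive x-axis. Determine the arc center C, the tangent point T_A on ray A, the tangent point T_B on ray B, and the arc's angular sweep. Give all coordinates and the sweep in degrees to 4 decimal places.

bisector direction at 90.5880° = (-0.010262,0.999947)
center distance |VC| = r/sin(θ/2) = 13.635567/sin(9.8110°) = 80.021553
C = V + |VC|·bis = (17.0965,101.4498)
T_A = V + ((C−V)·d_A)·d_A = V + 78.8513·d_A = (30.5558,99.2643)
T_B = V + ((C−V)·d_B)·d_B = V + 78.8513·d_B = (3.6849,98.9886)
sweep = 180° − θ = 160.3780°

center=(17.0965,101.4498) T_A=(30.5558,99.2643) T_B=(3.6849,98.9886) sweep=160.3780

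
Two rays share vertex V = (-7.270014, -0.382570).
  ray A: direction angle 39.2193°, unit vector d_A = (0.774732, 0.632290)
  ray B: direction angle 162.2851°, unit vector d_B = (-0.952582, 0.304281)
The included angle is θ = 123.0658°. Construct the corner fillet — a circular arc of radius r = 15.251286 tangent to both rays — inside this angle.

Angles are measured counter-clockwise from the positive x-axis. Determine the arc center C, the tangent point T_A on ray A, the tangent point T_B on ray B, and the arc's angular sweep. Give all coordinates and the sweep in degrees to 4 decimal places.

bisector direction at 100.7522° = (-0.186562,0.982443)
center distance |VC| = r/sin(θ/2) = 15.251286/sin(61.5329°) = 17.348928
C = V + |VC|·bis = (-10.5067,16.6618)
T_A = V + ((C−V)·d_A)·d_A = V + 8.2694·d_A = (-0.8634,4.8461)
T_B = V + ((C−V)·d_B)·d_B = V + 8.2694·d_B = (-15.1473,2.1337)
sweep = 180° − θ = 56.9342°

center=(-10.5067,16.6618) T_A=(-0.8634,4.8461) T_B=(-15.1473,2.1337) sweep=56.9342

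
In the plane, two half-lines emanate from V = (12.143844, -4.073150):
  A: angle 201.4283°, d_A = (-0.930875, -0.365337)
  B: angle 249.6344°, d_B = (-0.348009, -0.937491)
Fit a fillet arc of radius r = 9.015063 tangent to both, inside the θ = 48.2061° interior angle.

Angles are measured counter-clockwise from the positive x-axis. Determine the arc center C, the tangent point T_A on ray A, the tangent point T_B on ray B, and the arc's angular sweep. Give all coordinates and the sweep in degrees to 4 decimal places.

center=(-3.3203,-19.8268) T_A=(-6.6138,-11.4349) T_B=(5.1313,-22.9641) sweep=131.7939

bisector direction at 225.5314° = (-0.700519,-0.713634)
center distance |VC| = r/sin(θ/2) = 9.015063/sin(24.1030°) = 22.075234
C = V + |VC|·bis = (-3.3203,-19.8268)
T_A = V + ((C−V)·d_A)·d_A = V + 20.1505·d_A = (-6.6138,-11.4349)
T_B = V + ((C−V)·d_B)·d_B = V + 20.1505·d_B = (5.1313,-22.9641)
sweep = 180° − θ = 131.7939°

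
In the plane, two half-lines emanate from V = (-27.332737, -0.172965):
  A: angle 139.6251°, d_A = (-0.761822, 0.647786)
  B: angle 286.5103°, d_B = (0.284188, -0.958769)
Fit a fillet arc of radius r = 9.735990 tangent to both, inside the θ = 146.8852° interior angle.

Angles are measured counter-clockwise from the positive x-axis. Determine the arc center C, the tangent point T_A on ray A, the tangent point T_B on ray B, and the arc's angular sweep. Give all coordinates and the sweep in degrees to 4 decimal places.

center=(-35.8447,-5.7150) T_A=(-29.5379,1.7021) T_B=(-26.5101,-2.9482) sweep=33.1148

bisector direction at 213.0677° = (-0.838026,-0.545630)
center distance |VC| = r/sin(θ/2) = 9.735990/sin(73.4426°) = 10.157159
C = V + |VC|·bis = (-35.8447,-5.7150)
T_A = V + ((C−V)·d_A)·d_A = V + 2.8945·d_A = (-29.5379,1.7021)
T_B = V + ((C−V)·d_B)·d_B = V + 2.8945·d_B = (-26.5101,-2.9482)
sweep = 180° − θ = 33.1148°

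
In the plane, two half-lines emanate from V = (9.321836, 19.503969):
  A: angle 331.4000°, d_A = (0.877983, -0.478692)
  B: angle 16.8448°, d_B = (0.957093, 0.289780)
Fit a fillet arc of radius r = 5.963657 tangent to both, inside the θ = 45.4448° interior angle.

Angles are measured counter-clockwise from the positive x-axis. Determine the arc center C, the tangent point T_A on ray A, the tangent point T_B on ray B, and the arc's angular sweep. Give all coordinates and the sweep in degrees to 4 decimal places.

bisector direction at 354.1224° = (0.994743,-0.102404)
center distance |VC| = r/sin(θ/2) = 5.963657/sin(22.7224°) = 15.439222
C = V + |VC|·bis = (24.6799,17.9229)
T_A = V + ((C−V)·d_A)·d_A = V + 14.2409·d_A = (21.8251,12.6869)
T_B = V + ((C−V)·d_B)·d_B = V + 14.2409·d_B = (22.9517,23.6307)
sweep = 180° − θ = 134.5552°

center=(24.6799,17.9229) T_A=(21.8251,12.6869) T_B=(22.9517,23.6307) sweep=134.5552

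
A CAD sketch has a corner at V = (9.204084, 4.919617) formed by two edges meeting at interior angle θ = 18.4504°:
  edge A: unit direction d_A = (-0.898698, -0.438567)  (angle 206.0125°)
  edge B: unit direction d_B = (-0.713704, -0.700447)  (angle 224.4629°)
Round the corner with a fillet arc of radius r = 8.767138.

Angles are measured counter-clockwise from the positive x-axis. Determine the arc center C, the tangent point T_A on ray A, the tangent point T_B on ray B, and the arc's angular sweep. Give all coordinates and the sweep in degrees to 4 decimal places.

bisector direction at 215.2377° = (-0.816765,-0.576970)
center distance |VC| = r/sin(θ/2) = 8.767138/sin(9.2252°) = 54.686832
C = V + |VC|·bis = (-35.4622,-26.6330)
T_A = V + ((C−V)·d_A)·d_A = V + 53.9795·d_A = (-39.3072,-18.7540)
T_B = V + ((C−V)·d_B)·d_B = V + 53.9795·d_B = (-29.3213,-32.8902)
sweep = 180° − θ = 161.5496°

center=(-35.4622,-26.6330) T_A=(-39.3072,-18.7540) T_B=(-29.3213,-32.8902) sweep=161.5496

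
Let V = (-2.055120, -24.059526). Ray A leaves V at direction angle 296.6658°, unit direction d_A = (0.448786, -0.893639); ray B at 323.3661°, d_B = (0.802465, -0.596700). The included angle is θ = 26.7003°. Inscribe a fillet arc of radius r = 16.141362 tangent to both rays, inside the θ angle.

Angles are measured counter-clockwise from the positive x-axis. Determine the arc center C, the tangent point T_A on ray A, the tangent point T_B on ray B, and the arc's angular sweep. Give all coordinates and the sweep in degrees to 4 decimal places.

center=(42.8944,-77.5980) T_A=(28.4698,-84.8420) T_B=(52.5259,-64.6451) sweep=153.2997

bisector direction at 310.0160° = (0.643001,-0.765865)
center distance |VC| = r/sin(θ/2) = 16.141362/sin(13.3501°) = 69.905848
C = V + |VC|·bis = (42.8944,-77.5980)
T_A = V + ((C−V)·d_A)·d_A = V + 68.0168·d_A = (28.4698,-84.8420)
T_B = V + ((C−V)·d_B)·d_B = V + 68.0168·d_B = (52.5259,-64.6451)
sweep = 180° − θ = 153.2997°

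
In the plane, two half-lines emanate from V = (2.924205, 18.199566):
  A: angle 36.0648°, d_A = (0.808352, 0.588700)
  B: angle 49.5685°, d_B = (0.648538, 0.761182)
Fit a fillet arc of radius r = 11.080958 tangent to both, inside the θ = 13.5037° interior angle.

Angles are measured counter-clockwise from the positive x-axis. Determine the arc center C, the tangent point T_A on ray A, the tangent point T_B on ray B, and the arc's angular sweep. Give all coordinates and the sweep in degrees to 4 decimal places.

center=(72.0599,82.2572) T_A=(78.5832,73.2999) T_B=(63.6252,89.4436) sweep=166.4963

bisector direction at 42.8167° = (0.733532,0.679654)
center distance |VC| = r/sin(θ/2) = 11.080958/sin(6.7519°) = 94.250308
C = V + |VC|·bis = (72.0599,82.2572)
T_A = V + ((C−V)·d_A)·d_A = V + 93.5967·d_A = (78.5832,73.2999)
T_B = V + ((C−V)·d_B)·d_B = V + 93.5967·d_B = (63.6252,89.4436)
sweep = 180° − θ = 166.4963°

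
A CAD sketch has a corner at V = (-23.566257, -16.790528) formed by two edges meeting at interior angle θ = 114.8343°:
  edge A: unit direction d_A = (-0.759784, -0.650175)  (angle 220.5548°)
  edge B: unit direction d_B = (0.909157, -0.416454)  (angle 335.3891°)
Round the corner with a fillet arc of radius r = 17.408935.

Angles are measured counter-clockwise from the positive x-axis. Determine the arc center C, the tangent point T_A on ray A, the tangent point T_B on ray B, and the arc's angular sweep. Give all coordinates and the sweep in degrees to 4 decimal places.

bisector direction at 277.9719° = (0.138688,-0.990336)
center distance |VC| = r/sin(θ/2) = 17.408935/sin(57.4171°) = 20.660638
C = V + |VC|·bis = (-20.7009,-37.2515)
T_A = V + ((C−V)·d_A)·d_A = V + 11.1261·d_A = (-32.0197,-24.0245)
T_B = V + ((C−V)·d_B)·d_B = V + 11.1261·d_B = (-13.4509,-21.4240)
sweep = 180° − θ = 65.1657°

center=(-20.7009,-37.2515) T_A=(-32.0197,-24.0245) T_B=(-13.4509,-21.4240) sweep=65.1657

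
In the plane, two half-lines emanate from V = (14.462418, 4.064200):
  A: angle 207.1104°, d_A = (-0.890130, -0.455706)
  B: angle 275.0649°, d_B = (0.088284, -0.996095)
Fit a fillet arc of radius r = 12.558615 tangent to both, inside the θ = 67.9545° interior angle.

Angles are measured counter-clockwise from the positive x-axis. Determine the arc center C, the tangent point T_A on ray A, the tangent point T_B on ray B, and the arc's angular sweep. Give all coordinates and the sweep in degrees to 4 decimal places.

bisector direction at 241.0876° = (-0.483471,-0.875360)
center distance |VC| = r/sin(θ/2) = 12.558615/sin(33.9772°) = 22.471697
C = V + |VC|·bis = (3.5980,-15.6066)
T_A = V + ((C−V)·d_A)·d_A = V + 18.6349·d_A = (-2.1250,-4.4278)
T_B = V + ((C−V)·d_B)·d_B = V + 18.6349·d_B = (16.1076,-14.4979)
sweep = 180° − θ = 112.0455°

center=(3.5980,-15.6066) T_A=(-2.1250,-4.4278) T_B=(16.1076,-14.4979) sweep=112.0455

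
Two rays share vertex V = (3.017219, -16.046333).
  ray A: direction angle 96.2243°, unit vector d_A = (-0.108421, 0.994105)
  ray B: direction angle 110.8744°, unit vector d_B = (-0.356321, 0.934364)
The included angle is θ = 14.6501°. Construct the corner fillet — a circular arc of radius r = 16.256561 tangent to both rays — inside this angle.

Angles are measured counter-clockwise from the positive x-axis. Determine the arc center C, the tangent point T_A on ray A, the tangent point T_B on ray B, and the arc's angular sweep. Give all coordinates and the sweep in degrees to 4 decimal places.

center=(-26.8548,107.9092) T_A=(-10.6941,109.6718) T_B=(-42.0444,102.1167) sweep=165.3499

bisector direction at 103.5493° = (-0.234283,0.972168)
center distance |VC| = r/sin(θ/2) = 16.256561/sin(7.3251°) = 127.504182
C = V + |VC|·bis = (-26.8548,107.9092)
T_A = V + ((C−V)·d_A)·d_A = V + 126.4636·d_A = (-10.6941,109.6718)
T_B = V + ((C−V)·d_B)·d_B = V + 126.4636·d_B = (-42.0444,102.1167)
sweep = 180° − θ = 165.3499°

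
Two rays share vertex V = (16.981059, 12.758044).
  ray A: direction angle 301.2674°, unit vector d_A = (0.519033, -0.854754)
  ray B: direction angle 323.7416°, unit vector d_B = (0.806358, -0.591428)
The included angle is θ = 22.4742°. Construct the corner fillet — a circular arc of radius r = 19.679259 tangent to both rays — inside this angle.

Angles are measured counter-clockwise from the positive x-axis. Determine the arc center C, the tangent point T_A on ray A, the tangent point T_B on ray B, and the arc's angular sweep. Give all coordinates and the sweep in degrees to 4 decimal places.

center=(85.2126,-61.6919) T_A=(68.3917,-71.9061) T_B=(96.8515,-45.8234) sweep=157.5258

bisector direction at 312.5045° = (0.675648,-0.737224)
center distance |VC| = r/sin(θ/2) = 19.679259/sin(11.2371°) = 100.986863
C = V + |VC|·bis = (85.2126,-61.6919)
T_A = V + ((C−V)·d_A)·d_A = V + 99.0509·d_A = (68.3917,-71.9061)
T_B = V + ((C−V)·d_B)·d_B = V + 99.0509·d_B = (96.8515,-45.8234)
sweep = 180° − θ = 157.5258°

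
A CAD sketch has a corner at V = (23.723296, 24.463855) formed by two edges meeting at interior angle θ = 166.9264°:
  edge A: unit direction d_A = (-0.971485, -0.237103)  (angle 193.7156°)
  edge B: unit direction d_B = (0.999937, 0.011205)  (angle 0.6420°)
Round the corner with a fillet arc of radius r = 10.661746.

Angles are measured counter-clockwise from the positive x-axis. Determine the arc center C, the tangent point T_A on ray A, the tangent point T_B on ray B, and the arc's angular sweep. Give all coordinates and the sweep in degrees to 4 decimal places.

bisector direction at 277.1788° = (0.124966,-0.992161)
center distance |VC| = r/sin(θ/2) = 10.661746/sin(83.4632°) = 10.731512
C = V + |VC|·bis = (25.0644,13.8165)
T_A = V + ((C−V)·d_A)·d_A = V + 1.2217·d_A = (22.5364,24.1742)
T_B = V + ((C−V)·d_B)·d_B = V + 1.2217·d_B = (24.9449,24.4775)
sweep = 180° − θ = 13.0736°

center=(25.0644,13.8165) T_A=(22.5364,24.1742) T_B=(24.9449,24.4775) sweep=13.0736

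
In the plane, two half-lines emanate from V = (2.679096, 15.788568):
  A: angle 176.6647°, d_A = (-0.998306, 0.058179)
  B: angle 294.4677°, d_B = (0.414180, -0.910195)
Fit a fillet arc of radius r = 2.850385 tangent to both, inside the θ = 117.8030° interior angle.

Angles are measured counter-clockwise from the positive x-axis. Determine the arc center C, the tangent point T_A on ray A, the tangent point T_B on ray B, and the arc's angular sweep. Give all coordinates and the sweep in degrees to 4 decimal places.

bisector direction at 235.5662° = (-0.565454,-0.824780)
center distance |VC| = r/sin(θ/2) = 2.850385/sin(58.9015°) = 3.328798
C = V + |VC|·bis = (0.7968,13.0430)
T_A = V + ((C−V)·d_A)·d_A = V + 1.7194·d_A = (0.9626,15.8886)
T_B = V + ((C−V)·d_B)·d_B = V + 1.7194·d_B = (3.3912,14.2236)
sweep = 180° − θ = 62.1970°

center=(0.7968,13.0430) T_A=(0.9626,15.8886) T_B=(3.3912,14.2236) sweep=62.1970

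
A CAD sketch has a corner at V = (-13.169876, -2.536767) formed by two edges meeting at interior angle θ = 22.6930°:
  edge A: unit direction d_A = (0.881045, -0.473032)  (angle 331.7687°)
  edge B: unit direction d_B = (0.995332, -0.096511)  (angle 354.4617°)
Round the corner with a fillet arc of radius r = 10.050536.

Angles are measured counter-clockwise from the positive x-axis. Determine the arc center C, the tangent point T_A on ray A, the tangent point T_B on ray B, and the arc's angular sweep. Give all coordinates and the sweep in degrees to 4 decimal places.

center=(35.7128,-17.3743) T_A=(30.9585,-26.2293) T_B=(36.6827,-7.3707) sweep=157.3070

bisector direction at 343.1152° = (0.956891,-0.290448)
center distance |VC| = r/sin(θ/2) = 10.050536/sin(11.3465°) = 51.084872
C = V + |VC|·bis = (35.7128,-17.3743)
T_A = V + ((C−V)·d_A)·d_A = V + 50.0864·d_A = (30.9585,-26.2293)
T_B = V + ((C−V)·d_B)·d_B = V + 50.0864·d_B = (36.6827,-7.3707)
sweep = 180° − θ = 157.3070°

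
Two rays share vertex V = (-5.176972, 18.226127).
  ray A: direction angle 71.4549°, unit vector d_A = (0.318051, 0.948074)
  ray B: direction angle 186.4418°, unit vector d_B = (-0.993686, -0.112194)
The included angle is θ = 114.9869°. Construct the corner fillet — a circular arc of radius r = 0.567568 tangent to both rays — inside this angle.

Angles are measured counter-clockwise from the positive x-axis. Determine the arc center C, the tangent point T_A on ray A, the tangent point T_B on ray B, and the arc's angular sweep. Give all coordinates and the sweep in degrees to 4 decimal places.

center=(-5.6000,18.7495) T_A=(-5.0619,18.5690) T_B=(-5.5364,18.1855) sweep=65.0131

bisector direction at 128.9484° = (-0.628620,0.777713)
center distance |VC| = r/sin(θ/2) = 0.567568/sin(57.4935°) = 0.673008
C = V + |VC|·bis = (-5.6000,18.7495)
T_A = V + ((C−V)·d_A)·d_A = V + 0.3617·d_A = (-5.0619,18.5690)
T_B = V + ((C−V)·d_B)·d_B = V + 0.3617·d_B = (-5.5364,18.1855)
sweep = 180° − θ = 65.0131°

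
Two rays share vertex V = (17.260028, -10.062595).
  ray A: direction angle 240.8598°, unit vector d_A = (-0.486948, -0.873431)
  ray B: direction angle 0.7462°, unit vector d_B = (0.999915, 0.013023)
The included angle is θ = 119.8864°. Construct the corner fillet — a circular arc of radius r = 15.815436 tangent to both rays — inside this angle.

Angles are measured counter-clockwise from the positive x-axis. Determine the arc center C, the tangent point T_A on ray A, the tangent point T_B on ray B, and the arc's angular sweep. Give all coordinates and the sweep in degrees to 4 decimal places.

bisector direction at 300.8030° = (0.512088,-0.858933)
center distance |VC| = r/sin(θ/2) = 15.815436/sin(59.9432°) = 18.272560
C = V + |VC|·bis = (26.6172,-25.7575)
T_A = V + ((C−V)·d_A)·d_A = V + 9.1520·d_A = (12.8035,-18.0562)
T_B = V + ((C−V)·d_B)·d_B = V + 9.1520·d_B = (26.4112,-9.9434)
sweep = 180° − θ = 60.1136°

center=(26.6172,-25.7575) T_A=(12.8035,-18.0562) T_B=(26.4112,-9.9434) sweep=60.1136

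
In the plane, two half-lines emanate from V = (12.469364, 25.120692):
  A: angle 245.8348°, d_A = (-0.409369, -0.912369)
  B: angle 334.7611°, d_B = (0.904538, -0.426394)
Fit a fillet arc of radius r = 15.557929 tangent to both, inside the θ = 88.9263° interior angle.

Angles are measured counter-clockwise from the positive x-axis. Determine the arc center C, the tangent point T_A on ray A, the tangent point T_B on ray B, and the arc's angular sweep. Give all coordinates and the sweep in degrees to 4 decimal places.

center=(20.1745,4.2887) T_A=(5.9799,10.6576) T_B=(26.8083,18.3614) sweep=91.0737

bisector direction at 290.2980° = (0.346902,-0.937901)
center distance |VC| = r/sin(θ/2) = 15.557929/sin(44.4631°) = 22.211322
C = V + |VC|·bis = (20.1745,4.2887)
T_A = V + ((C−V)·d_A)·d_A = V + 15.8522·d_A = (5.9799,10.6576)
T_B = V + ((C−V)·d_B)·d_B = V + 15.8522·d_B = (26.8083,18.3614)
sweep = 180° − θ = 91.0737°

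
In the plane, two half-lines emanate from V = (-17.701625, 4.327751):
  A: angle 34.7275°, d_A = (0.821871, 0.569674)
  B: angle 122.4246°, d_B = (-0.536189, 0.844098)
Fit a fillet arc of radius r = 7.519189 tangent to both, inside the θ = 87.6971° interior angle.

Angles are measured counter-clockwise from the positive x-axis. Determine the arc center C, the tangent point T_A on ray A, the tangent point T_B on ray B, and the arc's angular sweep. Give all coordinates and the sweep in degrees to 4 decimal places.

bisector direction at 78.5760° = (0.198067,0.980188)
center distance |VC| = r/sin(θ/2) = 7.519189/sin(43.8486°) = 10.854045
C = V + |VC|·bis = (-15.5518,14.9668)
T_A = V + ((C−V)·d_A)·d_A = V + 7.8276·d_A = (-11.2683,8.7870)
T_B = V + ((C−V)·d_B)·d_B = V + 7.8276·d_B = (-21.8987,10.9351)
sweep = 180° − θ = 92.3029°

center=(-15.5518,14.9668) T_A=(-11.2683,8.7870) T_B=(-21.8987,10.9351) sweep=92.3029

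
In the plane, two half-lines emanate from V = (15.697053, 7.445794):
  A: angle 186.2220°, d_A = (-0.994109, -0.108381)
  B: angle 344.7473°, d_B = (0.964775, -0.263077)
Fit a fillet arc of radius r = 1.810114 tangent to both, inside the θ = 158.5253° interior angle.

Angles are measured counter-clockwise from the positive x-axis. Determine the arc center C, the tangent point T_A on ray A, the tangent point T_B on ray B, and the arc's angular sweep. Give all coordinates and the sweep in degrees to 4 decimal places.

bisector direction at 265.4846° = (-0.078726,-0.996896)
center distance |VC| = r/sin(θ/2) = 1.810114/sin(79.2626°) = 1.842371
C = V + |VC|·bis = (15.5520,5.6091)
T_A = V + ((C−V)·d_A)·d_A = V + 0.3432·d_A = (15.3558,7.4086)
T_B = V + ((C−V)·d_B)·d_B = V + 0.3432·d_B = (16.0282,7.3555)
sweep = 180° − θ = 21.4747°

center=(15.5520,5.6091) T_A=(15.3558,7.4086) T_B=(16.0282,7.3555) sweep=21.4747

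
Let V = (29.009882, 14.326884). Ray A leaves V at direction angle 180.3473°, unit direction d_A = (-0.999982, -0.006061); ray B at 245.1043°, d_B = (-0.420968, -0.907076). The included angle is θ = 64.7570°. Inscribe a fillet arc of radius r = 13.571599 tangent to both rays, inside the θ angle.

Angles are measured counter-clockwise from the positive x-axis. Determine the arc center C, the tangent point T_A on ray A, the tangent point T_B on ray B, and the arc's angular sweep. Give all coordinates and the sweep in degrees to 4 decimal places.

center=(7.6894,0.6258) T_A=(7.6071,14.1971) T_B=(19.9998,-5.0874) sweep=115.2430

bisector direction at 212.7258° = (-0.841267,-0.540619)
center distance |VC| = r/sin(θ/2) = 13.571599/sin(32.3785°) = 25.343319
C = V + |VC|·bis = (7.6894,0.6258)
T_A = V + ((C−V)·d_A)·d_A = V + 21.4032·d_A = (7.6071,14.1971)
T_B = V + ((C−V)·d_B)·d_B = V + 21.4032·d_B = (19.9998,-5.0874)
sweep = 180° − θ = 115.2430°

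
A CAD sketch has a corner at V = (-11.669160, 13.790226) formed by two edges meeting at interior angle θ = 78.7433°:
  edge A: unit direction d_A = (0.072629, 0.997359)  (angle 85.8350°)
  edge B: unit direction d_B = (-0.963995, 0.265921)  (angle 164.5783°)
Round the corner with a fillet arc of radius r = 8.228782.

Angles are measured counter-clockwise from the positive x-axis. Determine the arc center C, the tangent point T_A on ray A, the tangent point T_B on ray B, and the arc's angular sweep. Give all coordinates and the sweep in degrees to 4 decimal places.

center=(-19.1479,24.3894) T_A=(-10.9408,23.7917) T_B=(-21.3361,16.4569) sweep=101.2567

bisector direction at 125.2066° = (-0.576527,0.817078)
center distance |VC| = r/sin(θ/2) = 8.228782/sin(39.3717°) = 12.972029
C = V + |VC|·bis = (-19.1479,24.3894)
T_A = V + ((C−V)·d_A)·d_A = V + 10.0280·d_A = (-10.9408,23.7917)
T_B = V + ((C−V)·d_B)·d_B = V + 10.0280·d_B = (-21.3361,16.4569)
sweep = 180° − θ = 101.2567°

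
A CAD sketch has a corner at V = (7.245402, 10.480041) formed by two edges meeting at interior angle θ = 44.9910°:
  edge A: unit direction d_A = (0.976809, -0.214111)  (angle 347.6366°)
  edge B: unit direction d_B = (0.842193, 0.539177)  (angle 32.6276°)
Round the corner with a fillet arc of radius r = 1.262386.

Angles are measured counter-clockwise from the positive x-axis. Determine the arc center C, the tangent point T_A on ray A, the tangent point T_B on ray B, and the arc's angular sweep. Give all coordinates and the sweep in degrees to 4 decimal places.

center=(10.4933,11.0605) T_A=(10.2231,9.8274) T_B=(9.8127,12.1236) sweep=135.0090

bisector direction at 10.1321° = (0.984405,0.175918)
center distance |VC| = r/sin(θ/2) = 1.262386/sin(22.4955°) = 3.299399
C = V + |VC|·bis = (10.4933,11.0605)
T_A = V + ((C−V)·d_A)·d_A = V + 3.0483·d_A = (10.2231,9.8274)
T_B = V + ((C−V)·d_B)·d_B = V + 3.0483·d_B = (9.8127,12.1236)
sweep = 180° − θ = 135.0090°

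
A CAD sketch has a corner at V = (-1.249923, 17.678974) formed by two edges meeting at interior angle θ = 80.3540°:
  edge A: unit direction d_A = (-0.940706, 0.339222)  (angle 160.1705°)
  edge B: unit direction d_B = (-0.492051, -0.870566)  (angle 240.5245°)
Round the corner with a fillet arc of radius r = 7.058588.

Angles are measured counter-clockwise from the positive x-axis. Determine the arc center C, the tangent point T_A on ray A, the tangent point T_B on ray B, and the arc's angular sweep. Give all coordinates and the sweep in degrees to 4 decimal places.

bisector direction at 200.3475° = (-0.937601,-0.347713)
center distance |VC| = r/sin(θ/2) = 7.058588/sin(40.1770°) = 10.940985
C = V + |VC|·bis = (-11.5082,13.8747)
T_A = V + ((C−V)·d_A)·d_A = V + 8.3595·d_A = (-9.1138,20.5147)
T_B = V + ((C−V)·d_B)·d_B = V + 8.3595·d_B = (-5.3632,10.4015)
sweep = 180° − θ = 99.6460°

center=(-11.5082,13.8747) T_A=(-9.1138,20.5147) T_B=(-5.3632,10.4015) sweep=99.6460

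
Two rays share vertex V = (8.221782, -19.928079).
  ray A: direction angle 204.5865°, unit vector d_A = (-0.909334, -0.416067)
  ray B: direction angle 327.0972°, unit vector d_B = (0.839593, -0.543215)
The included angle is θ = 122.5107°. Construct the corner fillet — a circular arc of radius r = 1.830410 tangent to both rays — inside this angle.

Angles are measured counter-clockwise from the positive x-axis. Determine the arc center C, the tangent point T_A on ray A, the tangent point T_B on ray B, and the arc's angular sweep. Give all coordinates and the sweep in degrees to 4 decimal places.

center=(8.0704,-22.0103) T_A=(7.3088,-20.3458) T_B=(9.0647,-20.4735) sweep=57.4893

bisector direction at 265.8418° = (-0.072510,-0.997368)
center distance |VC| = r/sin(θ/2) = 1.830410/sin(61.2553°) = 2.087670
C = V + |VC|·bis = (8.0704,-22.0103)
T_A = V + ((C−V)·d_A)·d_A = V + 1.0040·d_A = (7.3088,-20.3458)
T_B = V + ((C−V)·d_B)·d_B = V + 1.0040·d_B = (9.0647,-20.4735)
sweep = 180° − θ = 57.4893°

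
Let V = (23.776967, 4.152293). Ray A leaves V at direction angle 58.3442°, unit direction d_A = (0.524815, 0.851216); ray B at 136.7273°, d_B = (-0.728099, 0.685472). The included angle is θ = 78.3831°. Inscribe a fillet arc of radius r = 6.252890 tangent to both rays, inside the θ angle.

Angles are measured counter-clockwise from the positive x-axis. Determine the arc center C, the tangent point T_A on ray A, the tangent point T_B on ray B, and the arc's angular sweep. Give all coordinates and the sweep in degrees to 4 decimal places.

center=(22.4793,13.9620) T_A=(27.8018,10.6804) T_B=(18.1931,9.4092) sweep=101.6169

bisector direction at 97.5358° = (-0.131145,0.991363)
center distance |VC| = r/sin(θ/2) = 6.252890/sin(39.1915°) = 9.895144
C = V + |VC|·bis = (22.4793,13.9620)
T_A = V + ((C−V)·d_A)·d_A = V + 7.6691·d_A = (27.8018,10.6804)
T_B = V + ((C−V)·d_B)·d_B = V + 7.6691·d_B = (18.1931,9.4092)
sweep = 180° − θ = 101.6169°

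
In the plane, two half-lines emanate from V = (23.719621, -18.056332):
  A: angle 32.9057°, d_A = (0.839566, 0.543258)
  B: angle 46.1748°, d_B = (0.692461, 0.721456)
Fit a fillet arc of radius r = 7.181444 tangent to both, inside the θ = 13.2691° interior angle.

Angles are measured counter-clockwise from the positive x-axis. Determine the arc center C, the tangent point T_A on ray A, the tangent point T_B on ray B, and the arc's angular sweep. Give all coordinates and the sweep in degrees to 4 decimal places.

bisector direction at 39.5403° = (0.771178,0.636620)
center distance |VC| = r/sin(θ/2) = 7.181444/sin(6.6345°) = 62.157553
C = V + |VC|·bis = (71.6541,21.5144)
T_A = V + ((C−V)·d_A)·d_A = V + 61.7413·d_A = (75.5555,15.4851)
T_B = V + ((C−V)·d_B)·d_B = V + 61.7413·d_B = (66.4730,26.4873)
sweep = 180° − θ = 166.7309°

center=(71.6541,21.5144) T_A=(75.5555,15.4851) T_B=(66.4730,26.4873) sweep=166.7309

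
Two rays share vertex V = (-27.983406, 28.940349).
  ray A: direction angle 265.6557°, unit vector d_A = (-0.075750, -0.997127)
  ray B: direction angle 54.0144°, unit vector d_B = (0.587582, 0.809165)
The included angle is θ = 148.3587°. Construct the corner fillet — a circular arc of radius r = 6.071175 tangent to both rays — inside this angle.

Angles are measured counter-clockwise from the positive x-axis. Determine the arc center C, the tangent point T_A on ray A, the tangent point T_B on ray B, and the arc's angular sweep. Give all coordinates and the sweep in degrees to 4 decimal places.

bisector direction at 339.8351° = (0.938704,-0.344724)
center distance |VC| = r/sin(θ/2) = 6.071175/sin(74.1793°) = 6.310207
C = V + |VC|·bis = (-22.0600,26.7651)
T_A = V + ((C−V)·d_A)·d_A = V + 1.7203·d_A = (-28.1137,27.2250)
T_B = V + ((C−V)·d_B)·d_B = V + 1.7203·d_B = (-26.9726,30.3324)
sweep = 180° − θ = 31.6413°

center=(-22.0600,26.7651) T_A=(-28.1137,27.2250) T_B=(-26.9726,30.3324) sweep=31.6413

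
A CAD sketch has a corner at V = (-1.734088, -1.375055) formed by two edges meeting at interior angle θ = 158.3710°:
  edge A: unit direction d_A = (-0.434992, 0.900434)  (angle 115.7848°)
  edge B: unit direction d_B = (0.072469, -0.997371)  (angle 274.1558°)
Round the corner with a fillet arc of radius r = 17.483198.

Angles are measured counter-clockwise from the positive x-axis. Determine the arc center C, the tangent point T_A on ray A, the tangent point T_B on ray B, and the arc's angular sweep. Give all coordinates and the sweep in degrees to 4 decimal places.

bisector direction at 194.9703° = (-0.966060,-0.258318)
center distance |VC| = r/sin(θ/2) = 17.483198/sin(79.1855°) = 17.799317
C = V + |VC|·bis = (-18.9293,-5.9729)
T_A = V + ((C−V)·d_A)·d_A = V + 3.3397·d_A = (-3.1868,1.6321)
T_B = V + ((C−V)·d_B)·d_B = V + 3.3397·d_B = (-1.4921,-4.7060)
sweep = 180° − θ = 21.6290°

center=(-18.9293,-5.9729) T_A=(-3.1868,1.6321) T_B=(-1.4921,-4.7060) sweep=21.6290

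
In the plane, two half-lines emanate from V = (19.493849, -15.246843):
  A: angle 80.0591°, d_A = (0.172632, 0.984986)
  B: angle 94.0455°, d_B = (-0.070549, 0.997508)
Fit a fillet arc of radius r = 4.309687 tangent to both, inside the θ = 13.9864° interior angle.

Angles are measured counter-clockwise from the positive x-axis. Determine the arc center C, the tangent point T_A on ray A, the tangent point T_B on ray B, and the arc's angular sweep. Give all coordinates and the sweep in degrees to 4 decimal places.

bisector direction at 87.0523° = (0.051424,0.998677)
center distance |VC| = r/sin(θ/2) = 4.309687/sin(6.9932°) = 35.397391
C = V + |VC|·bis = (21.3141,20.1037)
T_A = V + ((C−V)·d_A)·d_A = V + 35.1341·d_A = (25.5591,19.3597)
T_B = V + ((C−V)·d_B)·d_B = V + 35.1341·d_B = (17.0152,19.7997)
sweep = 180° − θ = 166.0136°

center=(21.3141,20.1037) T_A=(25.5591,19.3597) T_B=(17.0152,19.7997) sweep=166.0136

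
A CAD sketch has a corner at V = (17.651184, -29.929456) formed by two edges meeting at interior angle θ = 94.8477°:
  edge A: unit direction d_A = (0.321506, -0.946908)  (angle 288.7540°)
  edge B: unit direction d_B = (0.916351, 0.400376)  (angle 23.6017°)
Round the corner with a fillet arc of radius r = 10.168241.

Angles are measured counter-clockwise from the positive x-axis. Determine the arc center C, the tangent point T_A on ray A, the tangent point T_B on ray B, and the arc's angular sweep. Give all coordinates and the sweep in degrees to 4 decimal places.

center=(30.2832,-35.5067) T_A=(20.6548,-38.7758) T_B=(26.2121,-26.1890) sweep=85.1523

bisector direction at 336.1779° = (0.914804,-0.403899)
center distance |VC| = r/sin(θ/2) = 10.168241/sin(47.4239°) = 13.808438
C = V + |VC|·bis = (30.2832,-35.5067)
T_A = V + ((C−V)·d_A)·d_A = V + 9.3424·d_A = (20.6548,-38.7758)
T_B = V + ((C−V)·d_B)·d_B = V + 9.3424·d_B = (26.2121,-26.1890)
sweep = 180° − θ = 85.1523°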